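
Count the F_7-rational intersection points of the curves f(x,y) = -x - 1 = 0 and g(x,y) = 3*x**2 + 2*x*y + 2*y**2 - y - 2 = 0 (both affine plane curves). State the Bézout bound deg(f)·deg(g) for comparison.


Common zeros: {(6, 1), (6, 4)}; count = 2; Bézout bound = 2.

deg(f) = 1, deg(g) = 2, so Bézout bound = 2.
Scan x ∈ F_7. For each x, list the y ∈ F_7 with f(x, y) ≡ 0 and those with g(x, y) ≡ 0 (mod 7); the common zeros in that column are the intersection.
  x = 0: f ≡ 0 at y ∈ ∅; g ≡ 0 at y ∈ ∅; common: ∅.
  x = 1: f ≡ 0 at y ∈ ∅; g ≡ 0 at y ∈ {5}; common: ∅.
  x = 2: f ≡ 0 at y ∈ ∅; g ≡ 0 at y ∈ ∅; common: ∅.
  x = 3: f ≡ 0 at y ∈ ∅; g ≡ 0 at y ∈ {4}; common: ∅.
  x = 4: f ≡ 0 at y ∈ ∅; g ≡ 0 at y ∈ ∅; common: ∅.
  x = 5: f ≡ 0 at y ∈ ∅; g ≡ 0 at y ∈ {1, 5}; common: ∅.
  x = 6: f ≡ 0 at y ∈ {0, 1, 2, 3, 4, 5, 6}; g ≡ 0 at y ∈ {1, 4}; common: {1, 4}.
Collecting: common zeros = {(6, 1), (6, 4)}, so the count is 2.
Comparison with the Bézout bound: 2 ≤ 2 = deg(f)·deg(g), as expected for curves with no common component (the bound is attained).


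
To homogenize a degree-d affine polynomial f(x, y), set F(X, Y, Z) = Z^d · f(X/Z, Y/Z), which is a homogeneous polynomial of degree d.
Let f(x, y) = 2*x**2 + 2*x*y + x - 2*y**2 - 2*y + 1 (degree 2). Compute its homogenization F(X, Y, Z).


F(X, Y, Z) = 2*X**2 + 2*X*Y + X*Z - 2*Y**2 - 2*Y*Z + Z**2

deg(f) = 2.
Substitute x = X/Z, y = Y/Z into f, then multiply by Z^2.
  monomial 2·x^2·y^0 ↦ 2·X^2·Y^0·Z^0.
  monomial 2·x^1·y^1 ↦ 2·X^1·Y^1·Z^0.
  monomial 1·x^1·y^0 ↦ 1·X^1·Y^0·Z^1.
  monomial -2·x^0·y^2 ↦ -2·X^0·Y^2·Z^0.
  monomial -2·x^0·y^1 ↦ -2·X^0·Y^1·Z^1.
  monomial 1·x^0·y^0 ↦ 1·X^0·Y^0·Z^2.
Collecting: F(X, Y, Z) = 2*X**2 + 2*X*Y + X*Z - 2*Y**2 - 2*Y*Z + Z**2.


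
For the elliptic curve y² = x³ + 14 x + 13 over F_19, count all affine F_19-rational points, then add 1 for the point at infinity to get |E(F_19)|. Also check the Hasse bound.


Affine points = {(1, 3), (1, 16), (2, 7), (2, 12), (3, 5), (3, 14), (4, 0), (6, 3), (6, 16), (7, 6), (7, 13), (11, 4), (11, 15), (12, 3), (12, 16), (13, 6), (13, 13), (15, 8), (15, 11), (16, 1), (16, 18), (18, 6), (18, 13)}; affine count = 23; |E(F_19)| = 24.

Discriminant check: Δ ∝ 4a³ + 27b² = 4·14³ + 27·13² = 4·2744 + 27·169 ≡ 16 (mod 19). Nonzero ⇒ E is nonsingular.
For each x ∈ F_19, compute rhs = x³ + 14·x + 13 mod 19, then count y ∈ F_19 with y² ≡ rhs.
  x = 0: rhs = 13, matching y values: none (0 points).
  x = 1: rhs = 9, matching y values: 3, 16 (2 points).
  x = 2: rhs = 11, matching y values: 7, 12 (2 points).
  x = 3: rhs = 6, matching y values: 5, 14 (2 points).
  x = 4: rhs = 0, matching y values: 0 (1 points).
  x = 5: rhs = 18, matching y values: none (0 points).
  x = 6: rhs = 9, matching y values: 3, 16 (2 points).
  x = 7: rhs = 17, matching y values: 6, 13 (2 points).
  x = 8: rhs = 10, matching y values: none (0 points).
  x = 9: rhs = 13, matching y values: none (0 points).
  x = 10: rhs = 13, matching y values: none (0 points).
  x = 11: rhs = 16, matching y values: 4, 15 (2 points).
  x = 12: rhs = 9, matching y values: 3, 16 (2 points).
  x = 13: rhs = 17, matching y values: 6, 13 (2 points).
  x = 14: rhs = 8, matching y values: none (0 points).
  x = 15: rhs = 7, matching y values: 8, 11 (2 points).
  x = 16: rhs = 1, matching y values: 1, 18 (2 points).
  x = 17: rhs = 15, matching y values: none (0 points).
  x = 18: rhs = 17, matching y values: 6, 13 (2 points).
Total affine count: 23.
Full point count |E(F_19)| = 23 + 1 = 24.
Hasse bound: |24 − (19+1)| = |4| = 4 ≤ 2√19 ≈ 8.7178 ✓.


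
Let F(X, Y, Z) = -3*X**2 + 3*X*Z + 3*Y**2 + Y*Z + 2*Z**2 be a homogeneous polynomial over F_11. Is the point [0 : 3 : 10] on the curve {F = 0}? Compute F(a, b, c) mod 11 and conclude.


F(0,3,10) ≡ 4 (mod 11); P is NOT on the curve.

Evaluate F(0, 3, 10) term-by-term (mod 11).
  -3*X**2 ↦ -3·0·1·1 = 0
  3*X*Z ↦ 3·0·1·10 = 0
  3*Y**2 ↦ 3·1·9·1 = 27
  Y*Z ↦ 1·1·3·10 = 30
  2*Z**2 ↦ 2·1·1·100 = 200
Sum: F(0, 3, 10) = (0) + (0) + (27) + (30) + (200) = 257.
Reducing mod 11: 257 ≡ 4 (mod 11).
Since F(a, b, c) ≡ 4 ≠ 0 (mod 11), P does NOT lie on the curve.


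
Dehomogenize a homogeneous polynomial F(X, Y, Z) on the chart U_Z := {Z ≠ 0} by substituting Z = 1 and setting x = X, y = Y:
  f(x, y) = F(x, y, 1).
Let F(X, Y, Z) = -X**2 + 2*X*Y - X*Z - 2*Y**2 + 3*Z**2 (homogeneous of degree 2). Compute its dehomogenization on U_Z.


f(x, y) = -x**2 + 2*x*y - x - 2*y**2 + 3

On U_Z we set Z = 1. Each monomial c·X^i·Y^j·Z^k in F becomes c·x^i·y^j·1^k = c·x^i·y^j.
Substituting Z = 1: F(X, Y, 1) = -x**2 + 2*x*y - x - 2*y**2 + 3.
Note: deg(f) ≤ deg(F) = 2; strict inequality happens when F is divisible by Z (lost terms).


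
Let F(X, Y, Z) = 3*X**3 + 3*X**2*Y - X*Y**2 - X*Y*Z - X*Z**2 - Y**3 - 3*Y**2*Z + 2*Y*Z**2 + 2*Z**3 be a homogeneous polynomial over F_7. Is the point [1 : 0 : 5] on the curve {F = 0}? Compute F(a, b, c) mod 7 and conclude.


F(1,0,5) ≡ 4 (mod 7); P is NOT on the curve.

Evaluate F(1, 0, 5) term-by-term (mod 7).
  3*X**3 ↦ 3·1·1·1 = 3
  3*X**2*Y ↦ 3·1·0·1 = 0
  -X*Y**2 ↦ -1·1·0·1 = 0
  -X*Y*Z ↦ -1·1·0·5 = 0
  -X*Z**2 ↦ -1·1·1·25 = -25
  -Y**3 ↦ -1·1·0·1 = 0
  -3*Y**2*Z ↦ -3·1·0·5 = 0
  2*Y*Z**2 ↦ 2·1·0·25 = 0
  2*Z**3 ↦ 2·1·1·125 = 250
Sum: F(1, 0, 5) = (3) + (0) + (0) + (0) + (-25) + (0) + (0) + (0) + (250) = 228.
Reducing mod 7: 228 ≡ 4 (mod 7).
Since F(a, b, c) ≡ 4 ≠ 0 (mod 7), P does NOT lie on the curve.


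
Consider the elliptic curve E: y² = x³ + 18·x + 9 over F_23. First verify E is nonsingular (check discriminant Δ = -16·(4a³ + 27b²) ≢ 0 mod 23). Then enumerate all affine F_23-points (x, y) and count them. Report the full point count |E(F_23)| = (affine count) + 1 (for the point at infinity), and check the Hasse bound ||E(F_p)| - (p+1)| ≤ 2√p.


Affine points = {(0, 3), (0, 20), (7, 8), (7, 15), (9, 7), (9, 16), (10, 4), (10, 19), (13, 5), (13, 18), (16, 0), (18, 1), (18, 22), (22, 6), (22, 17)}; affine count = 15; |E(F_23)| = 16.

Discriminant check: Δ ∝ 4a³ + 27b² = 4·18³ + 27·9² = 4·5832 + 27·81 ≡ 8 (mod 23). Nonzero ⇒ E is nonsingular.
For each x ∈ F_23, compute rhs = x³ + 18·x + 9 mod 23, then count y ∈ F_23 with y² ≡ rhs.
  x = 0: rhs = 9, matching y values: 3, 20 (2 points).
  x = 1: rhs = 5, matching y values: none (0 points).
  x = 2: rhs = 7, matching y values: none (0 points).
  x = 3: rhs = 21, matching y values: none (0 points).
  x = 4: rhs = 7, matching y values: none (0 points).
  x = 5: rhs = 17, matching y values: none (0 points).
  x = 6: rhs = 11, matching y values: none (0 points).
  x = 7: rhs = 18, matching y values: 8, 15 (2 points).
  x = 8: rhs = 21, matching y values: none (0 points).
  x = 9: rhs = 3, matching y values: 7, 16 (2 points).
  x = 10: rhs = 16, matching y values: 4, 19 (2 points).
  x = 11: rhs = 20, matching y values: none (0 points).
  x = 12: rhs = 21, matching y values: none (0 points).
  x = 13: rhs = 2, matching y values: 5, 18 (2 points).
  x = 14: rhs = 15, matching y values: none (0 points).
  x = 15: rhs = 20, matching y values: none (0 points).
  x = 16: rhs = 0, matching y values: 0 (1 points).
  x = 17: rhs = 7, matching y values: none (0 points).
  x = 18: rhs = 1, matching y values: 1, 22 (2 points).
  x = 19: rhs = 11, matching y values: none (0 points).
  x = 20: rhs = 20, matching y values: none (0 points).
  x = 21: rhs = 11, matching y values: none (0 points).
  x = 22: rhs = 13, matching y values: 6, 17 (2 points).
Total affine count: 15.
Full point count |E(F_23)| = 15 + 1 = 16.
Hasse bound: |16 − (23+1)| = |-8| = 8 ≤ 2√23 ≈ 9.5917 ✓.


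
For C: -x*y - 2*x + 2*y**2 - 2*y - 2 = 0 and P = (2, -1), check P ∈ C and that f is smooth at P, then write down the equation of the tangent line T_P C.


Tangent line at P: -x - 8*y - 6 = 0.

Step 1: f(2, -1) = 0, so P lies on C.
Step 2: partial derivatives
  f_x(x, y) = -y - 2, f_y(x, y) = -x + 4*y - 2.
  f_x(P) = -1, f_y(P) = -8 (gradient nonzero, so P is smooth).
Step 3: tangent line at P: -1·(x − 2) + -8·(y − -1) = 0.
Expanding: -x - 8*y - 6 = 0.


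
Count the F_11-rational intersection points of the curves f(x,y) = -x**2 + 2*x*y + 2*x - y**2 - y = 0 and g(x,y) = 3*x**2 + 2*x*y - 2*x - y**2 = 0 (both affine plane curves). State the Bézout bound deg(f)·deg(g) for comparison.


Common zeros: {(0, 0), (2, 3)}; count = 2; Bézout bound = 4.

deg(f) = 2, deg(g) = 2, so Bézout bound = 4.
Scan x ∈ F_11. For each x, list the y ∈ F_11 with f(x, y) ≡ 0 and those with g(x, y) ≡ 0 (mod 11); the common zeros in that column are the intersection.
  x = 0: f ≡ 0 at y ∈ {0, 10}; g ≡ 0 at y ∈ {0}; common: {0}.
  x = 1: f ≡ 0 at y ∈ {4, 8}; g ≡ 0 at y ∈ ∅; common: ∅.
  x = 2: f ≡ 0 at y ∈ {0, 3}; g ≡ 0 at y ∈ {1, 3}; common: {3}.
  x = 3: f ≡ 0 at y ∈ ∅; g ≡ 0 at y ∈ ∅; common: ∅.
  x = 4: f ≡ 0 at y ∈ ∅; g ≡ 0 at y ∈ {3, 5}; common: ∅.
  x = 5: f ≡ 0 at y ∈ ∅; g ≡ 0 at y ∈ ∅; common: ∅.
  x = 6: f ≡ 0 at y ∈ {3, 8}; g ≡ 0 at y ∈ {6}; common: ∅.
  x = 7: f ≡ 0 at y ∈ ∅; g ≡ 0 at y ∈ ∅; common: ∅.
  x = 8: f ≡ 0 at y ∈ {2}; g ≡ 0 at y ∈ {0, 5}; common: ∅.
  x = 9: f ≡ 0 at y ∈ {2, 4}; g ≡ 0 at y ∈ {1, 6}; common: ∅.
  x = 10: f ≡ 0 at y ∈ ∅; g ≡ 0 at y ∈ ∅; common: ∅.
Collecting: common zeros = {(0, 0), (2, 3)}, so the count is 2.
Comparison with the Bézout bound: 2 ≤ 4 = deg(f)·deg(g), as expected for curves with no common component (the affine F_11-count falls short of the bound because intersections may lie at infinity, over extension fields, or carry multiplicity).


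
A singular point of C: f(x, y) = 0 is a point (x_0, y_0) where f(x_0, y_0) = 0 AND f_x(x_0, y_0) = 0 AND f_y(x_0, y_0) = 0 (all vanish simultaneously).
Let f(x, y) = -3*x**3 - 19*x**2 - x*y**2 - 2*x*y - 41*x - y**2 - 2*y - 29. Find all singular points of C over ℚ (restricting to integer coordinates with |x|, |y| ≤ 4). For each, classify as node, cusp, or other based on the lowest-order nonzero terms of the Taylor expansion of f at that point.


Singular points: {(-2, -1)}; classification: node.

Compute partial derivatives:
  f_x = -9*x**2 - 38*x - y**2 - 2*y - 41.
  f_y = -2*x*y - 2*x - 2*y - 2.
Scan x_0 ∈ {−4, ..., 4}. For each x_0, f_y(x_0, y) is a polynomial in y; find its integer roots y ∈ {−4, ..., 4}, then test f_x and f at those candidates.
  x = -4: f_y(-4, y) = 6*y + 6; vanishes at y ∈ {-1}. (-4, -1): f_x = -32 ≠ 0.
  x = -3: f_y(-3, y) = 4*y + 4; vanishes at y ∈ {-1}. (-3, -1): f_x = -7 ≠ 0.
  x = -2: f_y(-2, y) = 2*y + 2; vanishes at y ∈ {-1}. (-2, -1): f_x = 0, f = 0 — SINGULAR.
  x = -1: f_y(-1, y) = 0; vanishes at y ∈ {-4, -3, -2, -1, 0, 1, 2, 3, 4}. (-1, -4): f_x = -20 ≠ 0; (-1, -3): f_x = -15 ≠ 0; (-1, -2): f_x = -12 ≠ 0; (-1, -1): f_x = -11 ≠ 0; (-1, 0): f_x = -12 ≠ 0; (-1, 1): f_x = -15 ≠ 0; (-1, 2): f_x = -20 ≠ 0; (-1, 3): f_x = -27 ≠ 0; (-1, 4): f_x = -36 ≠ 0.
  x = 0: f_y(0, y) = -2*y - 2; vanishes at y ∈ {-1}. (0, -1): f_x = -40 ≠ 0.
  x = 1: f_y(1, y) = -4*y - 4; vanishes at y ∈ {-1}. (1, -1): f_x = -87 ≠ 0.
  x = 2: f_y(2, y) = -6*y - 6; vanishes at y ∈ {-1}. (2, -1): f_x = -152 ≠ 0.
  x = 3: f_y(3, y) = -8*y - 8; vanishes at y ∈ {-1}. (3, -1): f_x = -235 ≠ 0.
  x = 4: f_y(4, y) = -10*y - 10; vanishes at y ∈ {-1}. (4, -1): f_x = -336 ≠ 0.
Only singular point on the grid: (-2, -1).
Classify: substitute x = -2 + u, y = -1 + v and expand: f = -3*u**3 - u**2 - u*v**2 + v**2.
No constant or linear terms (consistent with a singular point). Quadratic part: -u**2 + v**2. Cubic part: -3*u**3 - u*v**2.
The quadratic part v**2 - u**2 = (v − u)(v + u) splits into two distinct linear factors, so there are two distinct tangent lines y − -1 = ±(x − -2) — this is a node (ordinary double point).
Classification: node.


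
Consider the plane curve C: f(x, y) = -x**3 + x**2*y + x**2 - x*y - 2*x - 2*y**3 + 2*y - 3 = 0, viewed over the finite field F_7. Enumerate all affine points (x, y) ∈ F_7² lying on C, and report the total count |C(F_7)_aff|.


Affine F_7-points: {(1, 5), (3, 1), (5, 6), (6, 2)}; count = 4.

For each of the 49 pairs (x, y) ∈ F_7², evaluate f(x, y) mod 7. Record the zeros.
  x = 0: [0↦4, 1↦4, 2↦6, 3↦5, 4↦3, 5↦2, 6↦4]  zeros at y ∈ ∅
  x = 1: [0↦2, 1↦2, 2↦4, 3↦3, 4↦1, 5↦0, 6↦2]  zeros at y ∈ {5}
  x = 2: [0↦3, 1↦5, 2↦2, 3↦3, 4↦3, 5↦4, 6↦1]  zeros at y ∈ ∅
  x = 3: [0↦1, 1↦0, 2↦1, 3↦6, 4↦3, 5↦1, 6↦2]  zeros at y ∈ {1}
  x = 4: [0↦4, 1↦2, 2↦2, 3↦6, 4↦2, 5↦6, 6↦6]  zeros at y ∈ ∅
  x = 5: [0↦6, 1↦5, 2↦6, 3↦4, 4↦1, 5↦6, 6↦0]  zeros at y ∈ {6}
  x = 6: [0↦1, 1↦3, 2↦0, 3↦1, 4↦1, 5↦2, 6↦6]  zeros at y ∈ {2}
Collecting zeros: affine points = {(1, 5), (3, 1), (5, 6), (6, 2)}.
Total count |C(F_7)_aff| = 4.


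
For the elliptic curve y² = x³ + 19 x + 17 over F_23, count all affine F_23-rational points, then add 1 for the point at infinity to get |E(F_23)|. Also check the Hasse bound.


Affine points = {(3, 3), (3, 20), (6, 5), (6, 18), (11, 4), (11, 19), (12, 8), (12, 15), (13, 0), (16, 1), (16, 22), (17, 3), (17, 20), (18, 2), (18, 21), (20, 5), (20, 18)}; affine count = 17; |E(F_23)| = 18.

Discriminant check: Δ ∝ 4a³ + 27b² = 4·19³ + 27·17² = 4·6859 + 27·289 ≡ 3 (mod 23). Nonzero ⇒ E is nonsingular.
For each x ∈ F_23, compute rhs = x³ + 19·x + 17 mod 23, then count y ∈ F_23 with y² ≡ rhs.
  x = 0: rhs = 17, matching y values: none (0 points).
  x = 1: rhs = 14, matching y values: none (0 points).
  x = 2: rhs = 17, matching y values: none (0 points).
  x = 3: rhs = 9, matching y values: 3, 20 (2 points).
  x = 4: rhs = 19, matching y values: none (0 points).
  x = 5: rhs = 7, matching y values: none (0 points).
  x = 6: rhs = 2, matching y values: 5, 18 (2 points).
  x = 7: rhs = 10, matching y values: none (0 points).
  x = 8: rhs = 14, matching y values: none (0 points).
  x = 9: rhs = 20, matching y values: none (0 points).
  x = 10: rhs = 11, matching y values: none (0 points).
  x = 11: rhs = 16, matching y values: 4, 19 (2 points).
  x = 12: rhs = 18, matching y values: 8, 15 (2 points).
  x = 13: rhs = 0, matching y values: 0 (1 points).
  x = 14: rhs = 14, matching y values: none (0 points).
  x = 15: rhs = 20, matching y values: none (0 points).
  x = 16: rhs = 1, matching y values: 1, 22 (2 points).
  x = 17: rhs = 9, matching y values: 3, 20 (2 points).
  x = 18: rhs = 4, matching y values: 2, 21 (2 points).
  x = 19: rhs = 15, matching y values: none (0 points).
  x = 20: rhs = 2, matching y values: 5, 18 (2 points).
  x = 21: rhs = 17, matching y values: none (0 points).
  x = 22: rhs = 20, matching y values: none (0 points).
Total affine count: 17.
Full point count |E(F_23)| = 17 + 1 = 18.
Hasse bound: |18 − (23+1)| = |-6| = 6 ≤ 2√23 ≈ 9.5917 ✓.


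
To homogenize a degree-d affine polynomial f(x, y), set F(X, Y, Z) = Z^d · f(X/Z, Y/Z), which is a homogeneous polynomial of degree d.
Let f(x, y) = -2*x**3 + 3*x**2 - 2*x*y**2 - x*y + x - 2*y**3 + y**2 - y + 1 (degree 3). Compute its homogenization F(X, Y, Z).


F(X, Y, Z) = -2*X**3 + 3*X**2*Z - 2*X*Y**2 - X*Y*Z + X*Z**2 - 2*Y**3 + Y**2*Z - Y*Z**2 + Z**3

deg(f) = 3.
Substitute x = X/Z, y = Y/Z into f, then multiply by Z^3.
  monomial -2·x^3·y^0 ↦ -2·X^3·Y^0·Z^0.
  monomial 3·x^2·y^0 ↦ 3·X^2·Y^0·Z^1.
  monomial -2·x^1·y^2 ↦ -2·X^1·Y^2·Z^0.
  monomial -1·x^1·y^1 ↦ -1·X^1·Y^1·Z^1.
  monomial 1·x^1·y^0 ↦ 1·X^1·Y^0·Z^2.
  monomial -2·x^0·y^3 ↦ -2·X^0·Y^3·Z^0.
  monomial 1·x^0·y^2 ↦ 1·X^0·Y^2·Z^1.
  monomial -1·x^0·y^1 ↦ -1·X^0·Y^1·Z^2.
  monomial 1·x^0·y^0 ↦ 1·X^0·Y^0·Z^3.
Collecting: F(X, Y, Z) = -2*X**3 + 3*X**2*Z - 2*X*Y**2 - X*Y*Z + X*Z**2 - 2*Y**3 + Y**2*Z - Y*Z**2 + Z**3.


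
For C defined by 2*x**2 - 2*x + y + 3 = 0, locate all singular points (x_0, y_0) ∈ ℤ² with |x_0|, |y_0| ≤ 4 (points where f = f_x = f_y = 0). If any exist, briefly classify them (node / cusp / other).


No singular points in the scanned grid; C is smooth there.

Compute partial derivatives:
  f_x = 4*x - 2.
  f_y = 1.
f_y = 1 is a nonzero constant, so f_y never vanishes: no point (x, y) can satisfy f = f_x = f_y = 0. In particular no (x, y) ∈ {−4, ..., 4}² is singular; the curve is smooth.


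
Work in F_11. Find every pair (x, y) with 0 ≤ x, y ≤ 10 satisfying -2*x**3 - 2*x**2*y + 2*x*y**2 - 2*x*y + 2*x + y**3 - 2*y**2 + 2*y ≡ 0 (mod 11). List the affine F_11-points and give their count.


Affine F_11-points: {(0, 0), (1, 0), (2, 4), (4, 10), (7, 2), (8, 5), (9, 6), (10, 0)}; count = 8.

For each of the 121 pairs (x, y) ∈ F_11², evaluate f(x, y) mod 11. Record the zeros.
  x = 0: [0↦0, 1↦1, 2↦4, 3↦4, 4↦7, 5↦8, 6↦2, 7↦6, 8↦4, 9↦2, 10↦6]  zeros at y ∈ {0}
  x = 1: [0↦0, 1↦10, 2↦4, 3↦10, 4↦1, 5↦5, 6↦6, 7↦10, 8↦1, 9↦7, 10↦1]  zeros at y ∈ {0}
  x = 2: [0↦10, 1↦3, 2↦6, 3↦3, 4↦0, 5↦3, 6↦7, 7↦7, 8↦9, 9↦8, 10↦10]  zeros at y ∈ {4}
  x = 3: [0↦7, 1↦1, 2↦9, 3↦4, 4↦3, 5↦1, 6↦4, 7↦7, 8↦5, 9↦4, 10↦10]  zeros at y ∈ ∅
  x = 4: [0↦1, 1↦3, 2↦1, 3↦1, 4↦9, 5↦9, 6↦7, 7↦9, 8↦10, 9↦5, 10↦0]  zeros at y ∈ {10}
  x = 5: [0↦2, 1↦8, 2↦3, 3↦4, 4↦6, 5↦4, 6↦4, 7↦1, 8↦1, 9↦10, 10↦1]  zeros at y ∈ ∅
  x = 6: [0↦9, 1↦4, 2↦3, 3↦1, 4↦4, 5↦7, 6↦5, 7↦4, 8↦10, 9↦7, 10↦1]  zeros at y ∈ ∅
  x = 7: [0↦10, 1↦1, 2↦0, 3↦2, 4↦2, 5↦6, 6↦9, 7↦6, 8↦3, 9↦6, 10↦10]  zeros at y ∈ {2}
  x = 8: [0↦4, 1↦9, 2↦4, 3↦6, 4↦10, 5↦0, 6↦4, 7↦6, 8↦1, 9↦6, 10↦5]  zeros at y ∈ {5}
  x = 9: [0↦1, 1↦5, 2↦3, 3↦1, 4↦5, 5↦10, 6↦0, 7↦3, 8↦3, 9↦6, 10↦7]  zeros at y ∈ {6}
  x = 10: [0↦0, 1↦10, 2↦7, 3↦8, 4↦8, 5↦2, 6↦7, 7↦7, 8↦8, 9↦5, 10↦4]  zeros at y ∈ {0}
Collecting zeros: affine points = {(0, 0), (1, 0), (2, 4), (4, 10), (7, 2), (8, 5), (9, 6), (10, 0)}.
Total count |C(F_11)_aff| = 8.


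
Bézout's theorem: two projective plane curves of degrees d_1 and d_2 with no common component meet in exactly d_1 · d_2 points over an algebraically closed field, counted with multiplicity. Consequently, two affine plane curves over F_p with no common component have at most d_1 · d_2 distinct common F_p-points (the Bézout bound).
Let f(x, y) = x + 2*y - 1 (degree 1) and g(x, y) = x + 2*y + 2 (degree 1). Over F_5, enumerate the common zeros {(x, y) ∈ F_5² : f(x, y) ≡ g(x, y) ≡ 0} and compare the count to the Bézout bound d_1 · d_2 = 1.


Common zeros: ∅; count = 0; Bézout bound = 1.

deg(f) = 1, deg(g) = 1, so Bézout bound = 1.
Scan x ∈ F_5. For each x, list the y ∈ F_5 with f(x, y) ≡ 0 and those with g(x, y) ≡ 0 (mod 5); the common zeros in that column are the intersection.
  x = 0: f ≡ 0 at y ∈ {3}; g ≡ 0 at y ∈ {4}; common: ∅.
  x = 1: f ≡ 0 at y ∈ {0}; g ≡ 0 at y ∈ {1}; common: ∅.
  x = 2: f ≡ 0 at y ∈ {2}; g ≡ 0 at y ∈ {3}; common: ∅.
  x = 3: f ≡ 0 at y ∈ {4}; g ≡ 0 at y ∈ {0}; common: ∅.
  x = 4: f ≡ 0 at y ∈ {1}; g ≡ 0 at y ∈ {2}; common: ∅.
Collecting: common zeros = ∅, so the count is 0.
Comparison with the Bézout bound: 0 ≤ 1 = deg(f)·deg(g), as expected for curves with no common component (the affine F_5-count falls short of the bound because intersections may lie at infinity, over extension fields, or carry multiplicity).


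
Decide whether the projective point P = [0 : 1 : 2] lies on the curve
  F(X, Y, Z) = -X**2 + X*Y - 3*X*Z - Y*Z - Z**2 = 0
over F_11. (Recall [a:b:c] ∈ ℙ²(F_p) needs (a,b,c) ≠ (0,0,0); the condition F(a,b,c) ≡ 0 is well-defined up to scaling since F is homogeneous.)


F(0,1,2) ≡ 5 (mod 11); P is NOT on the curve.

Evaluate F(0, 1, 2) term-by-term (mod 11).
  -X**2 ↦ -1·0·1·1 = 0
  X*Y ↦ 1·0·1·1 = 0
  -3*X*Z ↦ -3·0·1·2 = 0
  -Y*Z ↦ -1·1·1·2 = -2
  -Z**2 ↦ -1·1·1·4 = -4
Sum: F(0, 1, 2) = (0) + (0) + (0) + (-2) + (-4) = -6.
Reducing mod 11: -6 ≡ 5 (mod 11).
Since F(a, b, c) ≡ 5 ≠ 0 (mod 11), P does NOT lie on the curve.


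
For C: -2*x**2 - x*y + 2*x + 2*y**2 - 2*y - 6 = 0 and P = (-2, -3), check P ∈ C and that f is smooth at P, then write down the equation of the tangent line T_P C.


Tangent line at P: 13*x - 12*y - 10 = 0.

Step 1: f(-2, -3) = 0, so P lies on C.
Step 2: partial derivatives
  f_x(x, y) = -4*x - y + 2, f_y(x, y) = -x + 4*y - 2.
  f_x(P) = 13, f_y(P) = -12 (gradient nonzero, so P is smooth).
Step 3: tangent line at P: 13·(x − -2) + -12·(y − -3) = 0.
Expanding: 13*x - 12*y - 10 = 0.


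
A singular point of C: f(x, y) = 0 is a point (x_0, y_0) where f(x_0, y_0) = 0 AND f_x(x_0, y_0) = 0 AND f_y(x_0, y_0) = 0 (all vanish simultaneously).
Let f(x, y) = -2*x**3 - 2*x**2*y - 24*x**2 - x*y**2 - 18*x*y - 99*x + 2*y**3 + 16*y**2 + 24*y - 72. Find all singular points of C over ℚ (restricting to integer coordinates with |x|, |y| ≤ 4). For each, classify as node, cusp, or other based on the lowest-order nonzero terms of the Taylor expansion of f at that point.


Singular points: {(-3, -3)}; classification: cusp.

Compute partial derivatives:
  f_x = -6*x**2 - 4*x*y - 48*x - y**2 - 18*y - 99.
  f_y = -2*x**2 - 2*x*y - 18*x + 6*y**2 + 32*y + 24.
Scan x_0 ∈ {−4, ..., 4}. For each x_0, f_y(x_0, y) is a polynomial in y; find its integer roots y ∈ {−4, ..., 4}, then test f_x and f at those candidates.
  x = -4: f_y(-4, y) = 6*y**2 + 40*y + 64; vanishes at y ∈ {-4}. (-4, -4): f_x = -11 ≠ 0.
  x = -3: f_y(-3, y) = 6*y**2 + 38*y + 60; vanishes at y ∈ {-3}. (-3, -3): f_x = 0, f = 0 — SINGULAR.
  x = -2: f_y(-2, y) = 6*y**2 + 36*y + 52; no integer root y with |y| ≤ 4.
  x = -1: f_y(-1, y) = 6*y**2 + 34*y + 40; vanishes at y ∈ {-4}. (-1, -4): f_x = -17 ≠ 0.
  x = 0: f_y(0, y) = 6*y**2 + 32*y + 24; no integer root y with |y| ≤ 4.
  x = 1: f_y(1, y) = 6*y**2 + 30*y + 4; no integer root y with |y| ≤ 4.
  x = 2: f_y(2, y) = 6*y**2 + 28*y - 20; no integer root y with |y| ≤ 4.
  x = 3: f_y(3, y) = 6*y**2 + 26*y - 48; no integer root y with |y| ≤ 4.
  x = 4: f_y(4, y) = 6*y**2 + 24*y - 80; no integer root y with |y| ≤ 4.
Only singular point on the grid: (-3, -3).
Classify: substitute x = -3 + u, y = -3 + v and expand: f = -2*u**3 - 2*u**2*v - u*v**2 + 2*v**3 + v**2.
No constant or linear terms (consistent with a singular point). Quadratic part: v**2. Cubic part: -2*u**3 - 2*u**2*v - u*v**2 + 2*v**3.
The quadratic part v**2 is a perfect square, so there is a single (double) tangent line v = 0, i.e. y = -3. Restricting the cubic part to that line (v = 0) leaves -2*u**3 ≠ 0, so f is not divisible by v and the branch is v² ≈ 2*u**3 to lowest order — this is a cusp.
Classification: cusp.


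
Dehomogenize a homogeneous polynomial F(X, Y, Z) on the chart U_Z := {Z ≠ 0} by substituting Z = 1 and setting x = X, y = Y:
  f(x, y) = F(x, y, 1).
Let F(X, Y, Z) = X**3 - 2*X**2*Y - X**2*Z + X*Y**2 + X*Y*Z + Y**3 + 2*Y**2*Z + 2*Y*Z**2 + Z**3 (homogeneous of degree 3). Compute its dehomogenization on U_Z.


f(x, y) = x**3 - 2*x**2*y - x**2 + x*y**2 + x*y + y**3 + 2*y**2 + 2*y + 1

On U_Z we set Z = 1. Each monomial c·X^i·Y^j·Z^k in F becomes c·x^i·y^j·1^k = c·x^i·y^j.
Substituting Z = 1: F(X, Y, 1) = x**3 - 2*x**2*y - x**2 + x*y**2 + x*y + y**3 + 2*y**2 + 2*y + 1.
Note: deg(f) ≤ deg(F) = 3; strict inequality happens when F is divisible by Z (lost terms).


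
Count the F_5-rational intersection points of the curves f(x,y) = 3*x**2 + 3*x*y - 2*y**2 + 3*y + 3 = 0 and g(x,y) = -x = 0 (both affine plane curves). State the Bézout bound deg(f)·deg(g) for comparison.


Common zeros: ∅; count = 0; Bézout bound = 2.

deg(f) = 2, deg(g) = 1, so Bézout bound = 2.
Scan x ∈ F_5. For each x, list the y ∈ F_5 with f(x, y) ≡ 0 and those with g(x, y) ≡ 0 (mod 5); the common zeros in that column are the intersection.
  x = 0: f ≡ 0 at y ∈ ∅; g ≡ 0 at y ∈ {0, 1, 2, 3, 4}; common: ∅.
  x = 1: f ≡ 0 at y ∈ {1, 2}; g ≡ 0 at y ∈ ∅; common: ∅.
  x = 2: f ≡ 0 at y ∈ {0, 2}; g ≡ 0 at y ∈ ∅; common: ∅.
  x = 3: f ≡ 0 at y ∈ {0, 1}; g ≡ 0 at y ∈ ∅; common: ∅.
  x = 4: f ≡ 0 at y ∈ ∅; g ≡ 0 at y ∈ ∅; common: ∅.
Collecting: common zeros = ∅, so the count is 0.
Comparison with the Bézout bound: 0 ≤ 2 = deg(f)·deg(g), as expected for curves with no common component (the affine F_5-count falls short of the bound because intersections may lie at infinity, over extension fields, or carry multiplicity).


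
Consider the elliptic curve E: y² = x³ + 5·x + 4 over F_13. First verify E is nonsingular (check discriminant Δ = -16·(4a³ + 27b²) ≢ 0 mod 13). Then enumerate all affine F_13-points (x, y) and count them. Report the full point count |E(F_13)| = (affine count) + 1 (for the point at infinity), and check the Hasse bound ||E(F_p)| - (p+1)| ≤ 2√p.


Affine points = {(0, 2), (0, 11), (1, 6), (1, 7), (2, 3), (2, 10), (4, 6), (4, 7), (6, 4), (6, 9), (8, 6), (8, 7), (10, 1), (10, 12), (11, 5), (11, 8)}; affine count = 16; |E(F_13)| = 17.

Discriminant check: Δ ∝ 4a³ + 27b² = 4·5³ + 27·4² = 4·125 + 27·16 ≡ 9 (mod 13). Nonzero ⇒ E is nonsingular.
For each x ∈ F_13, compute rhs = x³ + 5·x + 4 mod 13, then count y ∈ F_13 with y² ≡ rhs.
  x = 0: rhs = 4, matching y values: 2, 11 (2 points).
  x = 1: rhs = 10, matching y values: 6, 7 (2 points).
  x = 2: rhs = 9, matching y values: 3, 10 (2 points).
  x = 3: rhs = 7, matching y values: none (0 points).
  x = 4: rhs = 10, matching y values: 6, 7 (2 points).
  x = 5: rhs = 11, matching y values: none (0 points).
  x = 6: rhs = 3, matching y values: 4, 9 (2 points).
  x = 7: rhs = 5, matching y values: none (0 points).
  x = 8: rhs = 10, matching y values: 6, 7 (2 points).
  x = 9: rhs = 11, matching y values: none (0 points).
  x = 10: rhs = 1, matching y values: 1, 12 (2 points).
  x = 11: rhs = 12, matching y values: 5, 8 (2 points).
  x = 12: rhs = 11, matching y values: none (0 points).
Total affine count: 16.
Full point count |E(F_13)| = 16 + 1 = 17.
Hasse bound: |17 − (13+1)| = |3| = 3 ≤ 2√13 ≈ 7.2111 ✓.


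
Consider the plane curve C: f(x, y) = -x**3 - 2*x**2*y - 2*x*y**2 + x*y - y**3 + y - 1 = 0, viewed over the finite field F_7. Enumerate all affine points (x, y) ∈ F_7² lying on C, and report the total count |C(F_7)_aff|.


Affine F_7-points: {(0, 2), (1, 4), (2, 5), (2, 6), (3, 0), (3, 1), (4, 3), (4, 5), (5, 0), (5, 5), (5, 6), (6, 0)}; count = 12.

For each of the 49 pairs (x, y) ∈ F_7², evaluate f(x, y) mod 7. Record the zeros.
  x = 0: [0↦6, 1↦6, 2↦0, 3↦3, 4↦2, 5↦5, 6↦6]  zeros at y ∈ {2}
  x = 1: [0↦5, 1↦2, 2↦3, 3↦2, 4↦0, 5↦5, 6↦4]  zeros at y ∈ {4}
  x = 2: [0↦5, 1↦2, 2↦6, 3↦4, 4↦4, 5↦0, 6↦0]  zeros at y ∈ {5, 6}
  x = 3: [0↦0, 1↦0, 2↦3, 3↦3, 4↦1, 5↦5, 6↦2]  zeros at y ∈ {0, 1}
  x = 4: [0↦5, 1↦4, 2↦2, 3↦0, 4↦6, 5↦0, 6↦4]  zeros at y ∈ {3, 5}
  x = 5: [0↦0, 1↦1, 2↦4, 3↦3, 4↦6, 5↦0, 6↦0]  zeros at y ∈ {0, 5, 6}
  x = 6: [0↦0, 1↦6, 2↦3, 3↦6, 4↦2, 5↦6, 6↦5]  zeros at y ∈ {0}
Collecting zeros: affine points = {(0, 2), (1, 4), (2, 5), (2, 6), (3, 0), (3, 1), (4, 3), (4, 5), (5, 0), (5, 5), (5, 6), (6, 0)}.
Total count |C(F_7)_aff| = 12.


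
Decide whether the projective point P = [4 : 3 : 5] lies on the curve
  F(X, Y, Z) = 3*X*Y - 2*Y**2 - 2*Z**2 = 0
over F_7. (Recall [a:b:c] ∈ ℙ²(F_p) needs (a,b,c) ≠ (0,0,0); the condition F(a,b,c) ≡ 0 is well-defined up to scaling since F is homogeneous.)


F(4,3,5) ≡ 3 (mod 7); P is NOT on the curve.

Evaluate F(4, 3, 5) term-by-term (mod 7).
  3*X*Y ↦ 3·4·3·1 = 36
  -2*Y**2 ↦ -2·1·9·1 = -18
  -2*Z**2 ↦ -2·1·1·25 = -50
Sum: F(4, 3, 5) = (36) + (-18) + (-50) = -32.
Reducing mod 7: -32 ≡ 3 (mod 7).
Since F(a, b, c) ≡ 3 ≠ 0 (mod 7), P does NOT lie on the curve.


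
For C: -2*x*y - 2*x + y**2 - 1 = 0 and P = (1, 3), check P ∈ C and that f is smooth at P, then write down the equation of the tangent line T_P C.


Tangent line at P: -8*x + 4*y - 4 = 0.

Step 1: f(1, 3) = 0, so P lies on C.
Step 2: partial derivatives
  f_x(x, y) = -2*y - 2, f_y(x, y) = -2*x + 2*y.
  f_x(P) = -8, f_y(P) = 4 (gradient nonzero, so P is smooth).
Step 3: tangent line at P: -8·(x − 1) + 4·(y − 3) = 0.
Expanding: -8*x + 4*y - 4 = 0.


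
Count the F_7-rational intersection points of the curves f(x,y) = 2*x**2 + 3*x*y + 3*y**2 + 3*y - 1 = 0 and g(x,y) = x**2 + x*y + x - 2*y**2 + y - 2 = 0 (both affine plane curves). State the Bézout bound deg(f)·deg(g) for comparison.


Common zeros: {(4, 1), (5, 0)}; count = 2; Bézout bound = 4.

deg(f) = 2, deg(g) = 2, so Bézout bound = 4.
Scan x ∈ F_7. For each x, list the y ∈ F_7 with f(x, y) ≡ 0 and those with g(x, y) ≡ 0 (mod 7); the common zeros in that column are the intersection.
  x = 0: f ≡ 0 at y ∈ {3}; g ≡ 0 at y ∈ ∅; common: ∅.
  x = 1: f ≡ 0 at y ∈ ∅; g ≡ 0 at y ∈ {0, 1}; common: ∅.
  x = 2: f ≡ 0 at y ∈ {0, 4}; g ≡ 0 at y ∈ ∅; common: ∅.
  x = 3: f ≡ 0 at y ∈ ∅; g ≡ 0 at y ∈ ∅; common: ∅.
  x = 4: f ≡ 0 at y ∈ {1}; g ≡ 0 at y ∈ {1, 5}; common: {1}.
  x = 5: f ≡ 0 at y ∈ {0, 1}; g ≡ 0 at y ∈ {0, 3}; common: {0}.
  x = 6: f ≡ 0 at y ∈ {3, 4}; g ≡ 0 at y ∈ ∅; common: ∅.
Collecting: common zeros = {(4, 1), (5, 0)}, so the count is 2.
Comparison with the Bézout bound: 2 ≤ 4 = deg(f)·deg(g), as expected for curves with no common component (the affine F_7-count falls short of the bound because intersections may lie at infinity, over extension fields, or carry multiplicity).


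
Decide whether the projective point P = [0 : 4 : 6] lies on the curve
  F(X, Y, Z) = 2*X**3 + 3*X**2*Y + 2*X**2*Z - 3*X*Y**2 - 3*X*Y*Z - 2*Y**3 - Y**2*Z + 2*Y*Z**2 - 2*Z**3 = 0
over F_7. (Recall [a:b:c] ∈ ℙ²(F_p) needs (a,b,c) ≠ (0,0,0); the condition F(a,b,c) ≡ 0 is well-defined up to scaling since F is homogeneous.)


F(0,4,6) ≡ 3 (mod 7); P is NOT on the curve.

Evaluate F(0, 4, 6) term-by-term (mod 7).
  2*X**3 ↦ 2·0·1·1 = 0
  3*X**2*Y ↦ 3·0·4·1 = 0
  2*X**2*Z ↦ 2·0·1·6 = 0
  -3*X*Y**2 ↦ -3·0·16·1 = 0
  -3*X*Y*Z ↦ -3·0·4·6 = 0
  -2*Y**3 ↦ -2·1·64·1 = -128
  -Y**2*Z ↦ -1·1·16·6 = -96
  2*Y*Z**2 ↦ 2·1·4·36 = 288
  -2*Z**3 ↦ -2·1·1·216 = -432
Sum: F(0, 4, 6) = (0) + (0) + (0) + (0) + (0) + (-128) + (-96) + (288) + (-432) = -368.
Reducing mod 7: -368 ≡ 3 (mod 7).
Since F(a, b, c) ≡ 3 ≠ 0 (mod 7), P does NOT lie on the curve.


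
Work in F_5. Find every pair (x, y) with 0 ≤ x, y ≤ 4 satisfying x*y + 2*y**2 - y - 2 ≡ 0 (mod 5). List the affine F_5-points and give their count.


Affine F_5-points: {(1, 1), (1, 4), (3, 2), (4, 3)}; count = 4.

For each of the 25 pairs (x, y) ∈ F_5², evaluate f(x, y) mod 5. Record the zeros.
  x = 0: [0↦3, 1↦4, 2↦4, 3↦3, 4↦1]  zeros at y ∈ ∅
  x = 1: [0↦3, 1↦0, 2↦1, 3↦1, 4↦0]  zeros at y ∈ {1, 4}
  x = 2: [0↦3, 1↦1, 2↦3, 3↦4, 4↦4]  zeros at y ∈ ∅
  x = 3: [0↦3, 1↦2, 2↦0, 3↦2, 4↦3]  zeros at y ∈ {2}
  x = 4: [0↦3, 1↦3, 2↦2, 3↦0, 4↦2]  zeros at y ∈ {3}
Collecting zeros: affine points = {(1, 1), (1, 4), (3, 2), (4, 3)}.
Total count |C(F_5)_aff| = 4.


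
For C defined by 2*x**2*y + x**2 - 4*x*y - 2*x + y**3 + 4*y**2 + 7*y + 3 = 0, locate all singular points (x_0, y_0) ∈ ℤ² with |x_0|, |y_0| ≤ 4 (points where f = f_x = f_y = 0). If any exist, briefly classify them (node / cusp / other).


Singular points: {(1, -1)}; classification: node.

Compute partial derivatives:
  f_x = 4*x*y + 2*x - 4*y - 2.
  f_y = 2*x**2 - 4*x + 3*y**2 + 8*y + 7.
Scan x_0 ∈ {−4, ..., 4}. For each x_0, f_y(x_0, y) is a polynomial in y; find its integer roots y ∈ {−4, ..., 4}, then test f_x and f at those candidates.
  x = -4: f_y(-4, y) = 3*y**2 + 8*y + 55; no integer root y with |y| ≤ 4.
  x = -3: f_y(-3, y) = 3*y**2 + 8*y + 37; no integer root y with |y| ≤ 4.
  x = -2: f_y(-2, y) = 3*y**2 + 8*y + 23; no integer root y with |y| ≤ 4.
  x = -1: f_y(-1, y) = 3*y**2 + 8*y + 13; no integer root y with |y| ≤ 4.
  x = 0: f_y(0, y) = 3*y**2 + 8*y + 7; no integer root y with |y| ≤ 4.
  x = 1: f_y(1, y) = 3*y**2 + 8*y + 5; vanishes at y ∈ {-1}. (1, -1): f_x = 0, f = 0 — SINGULAR.
  x = 2: f_y(2, y) = 3*y**2 + 8*y + 7; no integer root y with |y| ≤ 4.
  x = 3: f_y(3, y) = 3*y**2 + 8*y + 13; no integer root y with |y| ≤ 4.
  x = 4: f_y(4, y) = 3*y**2 + 8*y + 23; no integer root y with |y| ≤ 4.
Only singular point on the grid: (1, -1).
Classify: substitute x = 1 + u, y = -1 + v and expand: f = 2*u**2*v - u**2 + v**3 + v**2.
No constant or linear terms (consistent with a singular point). Quadratic part: -u**2 + v**2. Cubic part: 2*u**2*v + v**3.
The quadratic part v**2 - u**2 = (v − u)(v + u) splits into two distinct linear factors, so there are two distinct tangent lines y − -1 = ±(x − 1) — this is a node (ordinary double point).
Classification: node.


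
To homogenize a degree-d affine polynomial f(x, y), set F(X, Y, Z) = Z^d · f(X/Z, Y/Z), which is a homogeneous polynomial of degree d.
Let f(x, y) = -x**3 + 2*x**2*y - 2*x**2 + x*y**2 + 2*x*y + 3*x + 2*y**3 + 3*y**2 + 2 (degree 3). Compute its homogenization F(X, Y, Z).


F(X, Y, Z) = -X**3 + 2*X**2*Y - 2*X**2*Z + X*Y**2 + 2*X*Y*Z + 3*X*Z**2 + 2*Y**3 + 3*Y**2*Z + 2*Z**3

deg(f) = 3.
Substitute x = X/Z, y = Y/Z into f, then multiply by Z^3.
  monomial -1·x^3·y^0 ↦ -1·X^3·Y^0·Z^0.
  monomial 2·x^2·y^1 ↦ 2·X^2·Y^1·Z^0.
  monomial -2·x^2·y^0 ↦ -2·X^2·Y^0·Z^1.
  monomial 1·x^1·y^2 ↦ 1·X^1·Y^2·Z^0.
  monomial 2·x^1·y^1 ↦ 2·X^1·Y^1·Z^1.
  monomial 3·x^1·y^0 ↦ 3·X^1·Y^0·Z^2.
  monomial 2·x^0·y^3 ↦ 2·X^0·Y^3·Z^0.
  monomial 3·x^0·y^2 ↦ 3·X^0·Y^2·Z^1.
  monomial 2·x^0·y^0 ↦ 2·X^0·Y^0·Z^3.
Collecting: F(X, Y, Z) = -X**3 + 2*X**2*Y - 2*X**2*Z + X*Y**2 + 2*X*Y*Z + 3*X*Z**2 + 2*Y**3 + 3*Y**2*Z + 2*Z**3.


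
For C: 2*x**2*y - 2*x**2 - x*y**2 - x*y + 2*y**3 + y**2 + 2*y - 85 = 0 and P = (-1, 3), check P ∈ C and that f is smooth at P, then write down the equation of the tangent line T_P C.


Tangent line at P: -20*x + 71*y - 233 = 0.

Step 1: f(-1, 3) = 0, so P lies on C.
Step 2: partial derivatives
  f_x(x, y) = 4*x*y - 4*x - y**2 - y, f_y(x, y) = 2*x**2 - 2*x*y - x + 6*y**2 + 2*y + 2.
  f_x(P) = -20, f_y(P) = 71 (gradient nonzero, so P is smooth).
Step 3: tangent line at P: -20·(x − -1) + 71·(y − 3) = 0.
Expanding: -20*x + 71*y - 233 = 0.


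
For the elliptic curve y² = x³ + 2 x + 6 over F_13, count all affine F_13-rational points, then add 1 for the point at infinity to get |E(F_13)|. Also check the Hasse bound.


Affine points = {(1, 3), (1, 10), (3, 0), (4, 0), (6, 0), (7, 5), (7, 8), (8, 1), (8, 12), (9, 5), (9, 8), (10, 5), (10, 8), (12, 4), (12, 9)}; affine count = 15; |E(F_13)| = 16.

Discriminant check: Δ ∝ 4a³ + 27b² = 4·2³ + 27·6² = 4·8 + 27·36 ≡ 3 (mod 13). Nonzero ⇒ E is nonsingular.
For each x ∈ F_13, compute rhs = x³ + 2·x + 6 mod 13, then count y ∈ F_13 with y² ≡ rhs.
  x = 0: rhs = 6, matching y values: none (0 points).
  x = 1: rhs = 9, matching y values: 3, 10 (2 points).
  x = 2: rhs = 5, matching y values: none (0 points).
  x = 3: rhs = 0, matching y values: 0 (1 points).
  x = 4: rhs = 0, matching y values: 0 (1 points).
  x = 5: rhs = 11, matching y values: none (0 points).
  x = 6: rhs = 0, matching y values: 0 (1 points).
  x = 7: rhs = 12, matching y values: 5, 8 (2 points).
  x = 8: rhs = 1, matching y values: 1, 12 (2 points).
  x = 9: rhs = 12, matching y values: 5, 8 (2 points).
  x = 10: rhs = 12, matching y values: 5, 8 (2 points).
  x = 11: rhs = 7, matching y values: none (0 points).
  x = 12: rhs = 3, matching y values: 4, 9 (2 points).
Total affine count: 15.
Full point count |E(F_13)| = 15 + 1 = 16.
Hasse bound: |16 − (13+1)| = |2| = 2 ≤ 2√13 ≈ 7.2111 ✓.


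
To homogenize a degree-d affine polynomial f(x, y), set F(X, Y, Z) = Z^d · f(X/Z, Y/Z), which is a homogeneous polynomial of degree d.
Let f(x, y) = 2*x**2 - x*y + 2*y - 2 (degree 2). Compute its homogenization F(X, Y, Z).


F(X, Y, Z) = 2*X**2 - X*Y + 2*Y*Z - 2*Z**2

deg(f) = 2.
Substitute x = X/Z, y = Y/Z into f, then multiply by Z^2.
  monomial 2·x^2·y^0 ↦ 2·X^2·Y^0·Z^0.
  monomial -1·x^1·y^1 ↦ -1·X^1·Y^1·Z^0.
  monomial 2·x^0·y^1 ↦ 2·X^0·Y^1·Z^1.
  monomial -2·x^0·y^0 ↦ -2·X^0·Y^0·Z^2.
Collecting: F(X, Y, Z) = 2*X**2 - X*Y + 2*Y*Z - 2*Z**2.


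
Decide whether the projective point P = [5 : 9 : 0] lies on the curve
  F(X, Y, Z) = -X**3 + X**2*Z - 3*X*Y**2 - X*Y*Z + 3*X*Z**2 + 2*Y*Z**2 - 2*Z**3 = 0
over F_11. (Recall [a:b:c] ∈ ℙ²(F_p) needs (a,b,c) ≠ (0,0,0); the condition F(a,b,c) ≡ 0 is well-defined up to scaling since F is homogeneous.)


F(5,9,0) ≡ 2 (mod 11); P is NOT on the curve.

Evaluate F(5, 9, 0) term-by-term (mod 11).
  -X**3 ↦ -1·125·1·1 = -125
  X**2*Z ↦ 1·25·1·0 = 0
  -3*X*Y**2 ↦ -3·5·81·1 = -1215
  -X*Y*Z ↦ -1·5·9·0 = 0
  3*X*Z**2 ↦ 3·5·1·0 = 0
  2*Y*Z**2 ↦ 2·1·9·0 = 0
  -2*Z**3 ↦ -2·1·1·0 = 0
Sum: F(5, 9, 0) = (-125) + (0) + (-1215) + (0) + (0) + (0) + (0) = -1340.
Reducing mod 11: -1340 ≡ 2 (mod 11).
Since F(a, b, c) ≡ 2 ≠ 0 (mod 11), P does NOT lie on the curve.


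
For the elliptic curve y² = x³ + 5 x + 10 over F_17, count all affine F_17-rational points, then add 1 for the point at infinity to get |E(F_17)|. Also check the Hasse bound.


Affine points = {(1, 4), (1, 13), (3, 1), (3, 16), (4, 3), (4, 14), (6, 1), (6, 16), (8, 1), (8, 16), (9, 6), (9, 11), (11, 6), (11, 11), (12, 8), (12, 9), (14, 6), (14, 11), (15, 3), (15, 14), (16, 2), (16, 15)}; affine count = 22; |E(F_17)| = 23.

Discriminant check: Δ ∝ 4a³ + 27b² = 4·5³ + 27·10² = 4·125 + 27·100 ≡ 4 (mod 17). Nonzero ⇒ E is nonsingular.
For each x ∈ F_17, compute rhs = x³ + 5·x + 10 mod 17, then count y ∈ F_17 with y² ≡ rhs.
  x = 0: rhs = 10, matching y values: none (0 points).
  x = 1: rhs = 16, matching y values: 4, 13 (2 points).
  x = 2: rhs = 11, matching y values: none (0 points).
  x = 3: rhs = 1, matching y values: 1, 16 (2 points).
  x = 4: rhs = 9, matching y values: 3, 14 (2 points).
  x = 5: rhs = 7, matching y values: none (0 points).
  x = 6: rhs = 1, matching y values: 1, 16 (2 points).
  x = 7: rhs = 14, matching y values: none (0 points).
  x = 8: rhs = 1, matching y values: 1, 16 (2 points).
  x = 9: rhs = 2, matching y values: 6, 11 (2 points).
  x = 10: rhs = 6, matching y values: none (0 points).
  x = 11: rhs = 2, matching y values: 6, 11 (2 points).
  x = 12: rhs = 13, matching y values: 8, 9 (2 points).
  x = 13: rhs = 11, matching y values: none (0 points).
  x = 14: rhs = 2, matching y values: 6, 11 (2 points).
  x = 15: rhs = 9, matching y values: 3, 14 (2 points).
  x = 16: rhs = 4, matching y values: 2, 15 (2 points).
Total affine count: 22.
Full point count |E(F_17)| = 22 + 1 = 23.
Hasse bound: |23 − (17+1)| = |5| = 5 ≤ 2√17 ≈ 8.2462 ✓.


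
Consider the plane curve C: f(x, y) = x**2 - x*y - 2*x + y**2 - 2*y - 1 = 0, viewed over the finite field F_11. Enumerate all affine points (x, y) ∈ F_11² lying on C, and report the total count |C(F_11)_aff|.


Affine F_11-points: {(2, 6), (2, 9), (5, 8), (5, 10), (6, 2), (6, 6), (7, 10), (8, 5), (9, 2), (9, 9), (10, 5), (10, 7)}; count = 12.

For each of the 121 pairs (x, y) ∈ F_11², evaluate f(x, y) mod 11. Record the zeros.
  x = 0: [0↦10, 1↦9, 2↦10, 3↦2, 4↦7, 5↦3, 6↦1, 7↦1, 8↦3, 9↦7, 10↦2]  zeros at y ∈ ∅
  x = 1: [0↦9, 1↦7, 2↦7, 3↦9, 4↦2, 5↦8, 6↦5, 7↦4, 8↦5, 9↦8, 10↦2]  zeros at y ∈ ∅
  x = 2: [0↦10, 1↦7, 2↦6, 3↦7, 4↦10, 5↦4, 6↦0, 7↦9, 8↦9, 9↦0, 10↦4]  zeros at y ∈ {6, 9}
  x = 3: [0↦2, 1↦9, 2↦7, 3↦7, 4↦9, 5↦2, 6↦8, 7↦5, 8↦4, 9↦5, 10↦8]  zeros at y ∈ ∅
  x = 4: [0↦7, 1↦2, 2↦10, 3↦9, 4↦10, 5↦2, 6↦7, 7↦3, 8↦1, 9↦1, 10↦3]  zeros at y ∈ ∅
  x = 5: [0↦3, 1↦8, 2↦4, 3↦2, 4↦2, 5↦4, 6↦8, 7↦3, 8↦0, 9↦10, 10↦0]  zeros at y ∈ {8, 10}
  x = 6: [0↦1, 1↦5, 2↦0, 3↦8, 4↦7, 5↦8, 6↦0, 7↦5, 8↦1, 9↦10, 10↦10]  zeros at y ∈ {2, 6}
  x = 7: [0↦1, 1↦4, 2↦9, 3↦5, 4↦3, 5↦3, 6↦5, 7↦9, 8↦4, 9↦1, 10↦0]  zeros at y ∈ {10}
  x = 8: [0↦3, 1↦5, 2↦9, 3↦4, 4↦1, 5↦0, 6↦1, 7↦4, 8↦9, 9↦5, 10↦3]  zeros at y ∈ {5}
  x = 9: [0↦7, 1↦8, 2↦0, 3↦5, 4↦1, 5↦10, 6↦10, 7↦1, 8↦5, 9↦0, 10↦8]  zeros at y ∈ {2, 9}
  x = 10: [0↦2, 1↦2, 2↦4, 3↦8, 4↦3, 5↦0, 6↦10, 7↦0, 8↦3, 9↦8, 10↦4]  zeros at y ∈ {5, 7}
Collecting zeros: affine points = {(2, 6), (2, 9), (5, 8), (5, 10), (6, 2), (6, 6), (7, 10), (8, 5), (9, 2), (9, 9), (10, 5), (10, 7)}.
Total count |C(F_11)_aff| = 12.
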